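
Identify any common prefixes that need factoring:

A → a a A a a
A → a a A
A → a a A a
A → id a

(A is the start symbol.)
Left-factoring is needed when two productions for the same non-terminal
share a common prefix on the right-hand side.

Productions for A:
  A → a a A a a
  A → a a A
  A → a a A a
  A → id a

Found common prefix 'a a A' in productions for A

Answer: Yes, A has productions with common prefix 'a a A'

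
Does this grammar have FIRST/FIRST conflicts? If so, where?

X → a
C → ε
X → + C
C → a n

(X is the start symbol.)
Productions for X:
  X → a: FIRST = { 'a' }
  X → + C: FIRST = { '+' }
Productions for C:
  C → ε: FIRST = { ε }
  C → a n: FIRST = { 'a' }

All alternatives of each non-terminal have pairwise disjoint FIRST sets.

Answer: No FIRST/FIRST conflicts.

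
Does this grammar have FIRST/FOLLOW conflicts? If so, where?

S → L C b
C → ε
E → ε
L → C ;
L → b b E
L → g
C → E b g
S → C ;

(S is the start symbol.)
A FIRST/FOLLOW conflict occurs when a non-terminal N has a nullable alternative N → β (β ⇒* ε) and another alternative N → α with FIRST(α) ∩ FOLLOW(N) ≠ ∅: on such a lookahead the parser cannot decide between expanding α and letting N vanish via β.

Nullable non-terminals: C, E.
FIRST sets used below: FIRST(E) = { ε }

C: nullable alternative(s) C → ε; FOLLOW(C) = { ';', 'b' }
  C → ε: FIRST \ {ε} = { } — this is the only nullable alternative, skip
  C → E b g: FIRST \ {ε} = { 'b' } — overlaps FOLLOW(C) on { 'b' }: CONFLICT
E has a nullable alternative but only one production, so nothing to check.

L, S have no nullable alternative, so no FIRST/FOLLOW check is needed there.

So the grammar has 1 FIRST/FOLLOW conflict (marked CONFLICT above).

Answer: Yes. C → E b g with FOLLOW(C) on { 'b' }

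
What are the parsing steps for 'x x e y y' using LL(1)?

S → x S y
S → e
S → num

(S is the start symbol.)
LL(1) parsing maintains a stack (initially the start symbol over $) and the input. At each step: if the stack top is a terminal, match it against the current input token; if it is a non-terminal N, replace it with the RHS of M[N, lookahead] (the unique production whose predict set contains the lookahead).

Stack is shown with the top on the left.

Stack      Input        Action
------------------------------
S $        x x e y y $  output S → x S y
x S y $    x x e y y $  match 'x'
S y $      x e y y $    output S → x S y
x S y y $  x e y y $    match 'x'
S y y $    e y y $      output S → e
e y y $    e y y $      match 'e'
y y $      y y $        match 'y'
y $        y $          match 'y'
$          $            accept

The string is accepted.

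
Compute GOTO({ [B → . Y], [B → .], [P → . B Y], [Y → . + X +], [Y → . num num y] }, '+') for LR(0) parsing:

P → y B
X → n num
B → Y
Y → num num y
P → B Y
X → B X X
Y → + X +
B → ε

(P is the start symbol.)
GOTO(I, '+') = CLOSURE({ [A → αX.β] : [A → α.Xβ] ∈ I, X = '+' })

Items with dot before '+', with the dot advanced:
  [Y → . + X +] → [Y → + . X +]
Closure of the advanced items:
  [Y → + . X +] has the dot before X: add [X → . n num], [X → . B X X]
  [X → . B X X] has the dot before B: add [B → . Y], [B → .]
  [B → . Y] has the dot before Y: add [Y → . num num y], [Y → . + X +]

GOTO = { [B → . Y], [B → .], [X → . B X X], [X → . n num], [Y → + . X +], [Y → . + X +], [Y → . num num y] }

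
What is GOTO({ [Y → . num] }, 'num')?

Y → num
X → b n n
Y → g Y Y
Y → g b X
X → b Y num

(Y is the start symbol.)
{ [Y → num .] }

GOTO(I, 'num') = CLOSURE({ [A → αX.β] : [A → α.Xβ] ∈ I, X = 'num' })

Items with dot before 'num', with the dot advanced:
  [Y → . num] → [Y → num .]
Closure adds nothing (no advanced item has the dot before a non-terminal).

GOTO = { [Y → num .] }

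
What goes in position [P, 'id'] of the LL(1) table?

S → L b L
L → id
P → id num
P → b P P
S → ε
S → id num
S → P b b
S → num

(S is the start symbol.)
To find M[P, 'id'], we find productions for P where 'id' is in the predict set (PREDICT(N → α) = (FIRST(α) \ {ε}) ∪ (FOLLOW(N) if α ⇒* ε)).

P → id num: PREDICT = { 'id' }
  'id' is in predict set, so this production goes in M[P, 'id']
P → b P P: PREDICT = { 'b' }

M[P, 'id'] = P → id num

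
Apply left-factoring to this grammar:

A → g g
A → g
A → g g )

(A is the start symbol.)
Left-factoring transforms A → αβ₁ | αβ₂ into A → αA' and A' → β₁ | β₂
(α is the longest common prefix among the alternatives). Repeat until
no nonterminal has two alternatives with a common prefix.

Round 1: A has alternatives sharing prefix 'g'. Introduce A': A → g A'
  Add: A' → g
  Add: A' → ε
  Add: A' → g )

Round 2: A' has alternatives sharing prefix 'g'. Introduce A'': A' → g A''
  Add: A'' → ε
  Add: A'' → )

No remaining common prefixes — done.

Resulting grammar:
A → g A'
A' → g A''
A'' → ε
A'' → )
A' → ε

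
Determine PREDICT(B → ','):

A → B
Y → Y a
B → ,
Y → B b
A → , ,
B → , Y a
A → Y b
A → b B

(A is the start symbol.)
PREDICT(B → ',') = (FIRST(RHS) \ {ε}) ∪ (FOLLOW(B) if ε ∈ FIRST(RHS), i.e. RHS ⇒* ε)
FIRST(',') = { ',' }
ε ∉ FIRST(','), so FOLLOW(B) is not added.
PREDICT(B → ',') = { ',' }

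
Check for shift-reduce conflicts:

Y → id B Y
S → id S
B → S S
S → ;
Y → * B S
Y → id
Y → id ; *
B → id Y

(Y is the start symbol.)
Yes — I3: [Y → id .] vs [B → . id Y]; I4: [S → ; .] vs [Y → id ; . *]; I11: [Y → id .] vs [B → . id Y]; I12: [S → id S .] vs [S → . ;]

A shift-reduce conflict occurs when an LR(0) state has both:
  - a complete (reduce) item [A → α .] (dot at the end), and
  - a shift item [B → β . c γ] (dot before a terminal).

Augment with Y' → Y and build the canonical LR(0) collection (I0 = CLOSURE({[Y' → . Y]}), then GOTO on every symbol after a dot until no new states appear). It has 19 states:
  I0: { [Y → . * B S], [Y → . id ; *], [Y → . id B Y], [Y → . id], [Y' → . Y] }  — shift
  I1: { [B → . S S], [B → . id Y], [S → . ;], [S → . id S], [Y → * . B S] }  — shift
  I2: { [Y' → Y .] }  — accept
  I3: { [B → . S S], [B → . id Y], [S → . ;], [S → . id S], [Y → id . ; *], [Y → id . B Y], [Y → id .] }  — shift, reduce
  I4: { [S → ; .], [Y → id ; . *] }  — shift, reduce
  I5: { [Y → . * B S], [Y → . id ; *], [Y → . id B Y], [Y → . id], [Y → id B . Y] }  — shift
  I6: { [B → S . S], [S → . ;], [S → . id S] }  — shift
  I7: { [B → id . Y], [S → . ;], [S → . id S], [S → id . S], [Y → . * B S], [Y → . id ; *], [Y → . id B Y], [Y → . id] }  — shift
  I8: { [S → ; .] }  — reduce
  I9: { [S → id S .] }  — reduce
  I10: { [B → id Y .] }  — reduce
  I11: { [B → . S S], [B → . id Y], [S → . ;], [S → . id S], [S → id . S], [Y → id . ; *], [Y → id . B Y], [Y → id .] }  — shift, reduce
  I12: { [B → S . S], [S → . ;], [S → . id S], [S → id S .] }  — shift, reduce
  I13: { [B → S S .] }  — reduce
  I14: { [S → . ;], [S → . id S], [S → id . S] }  — shift
  I15: { [Y → id B Y .] }  — reduce
  I16: { [Y → id ; * .] }  — reduce
  I17: { [S → . ;], [S → . id S], [Y → * B . S] }  — shift
  I18: { [Y → * B S .] }  — reduce

I3 contains reduce item [Y → id .] and shift items [B → . id Y], [S → . ;], [S → . id S], [Y → id . ; *] — shift-reduce conflict.
I4 contains reduce item [S → ; .] and shift item [Y → id ; . *] — shift-reduce conflict.
I11 contains reduce item [Y → id .] and shift items [B → . id Y], [S → . ;], [S → . id S], [Y → id . ; *] — shift-reduce conflict.
I12 contains reduce item [S → id S .] and shift items [S → . ;], [S → . id S] — shift-reduce conflict.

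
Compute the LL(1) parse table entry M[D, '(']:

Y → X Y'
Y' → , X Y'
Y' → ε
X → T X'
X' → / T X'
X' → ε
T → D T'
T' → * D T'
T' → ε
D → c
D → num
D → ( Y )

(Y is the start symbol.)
To find M[D, '('], we find productions for D where '(' is in the predict set (PREDICT(N → α) = (FIRST(α) \ {ε}) ∪ (FOLLOW(N) if α ⇒* ε)).

D → c: PREDICT = { 'c' }
D → num: PREDICT = { 'num' }
D → ( Y ): PREDICT = { '(' }
  '(' is in predict set, so this production goes in M[D, '(']

M[D, '('] = D → ( Y )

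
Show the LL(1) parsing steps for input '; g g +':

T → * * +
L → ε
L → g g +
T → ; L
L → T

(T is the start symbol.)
Stack is shown with the top on the left.

Stack    Input      Action
--------------------------
T $      ; g g + $  output T → ; L
; L $    ; g g + $  match ';'
L $      g g + $    output L → g g +
g g + $  g g + $    match 'g'
g + $    g + $      match 'g'
+ $      + $        match '+'
$        $          accept

The string is accepted.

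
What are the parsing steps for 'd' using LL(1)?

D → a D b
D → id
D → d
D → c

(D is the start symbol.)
LL(1) parsing maintains a stack (initially the start symbol over $) and the input. At each step: if the stack top is a terminal, match it against the current input token; if it is a non-terminal N, replace it with the RHS of M[N, lookahead] (the unique production whose predict set contains the lookahead).

Stack is shown with the top on the left.

Stack  Input  Action
--------------------
D $    d $    output D → d
d $    d $    match 'd'
$      $      accept

The string is accepted.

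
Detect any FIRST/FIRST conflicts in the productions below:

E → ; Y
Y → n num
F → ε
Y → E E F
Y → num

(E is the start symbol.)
No FIRST/FIRST conflicts.

A FIRST/FIRST conflict occurs when two productions N → α and N → β for the same non-terminal have FIRST(α) ∩ FIRST(β) ≠ ∅ (with ε ∈ FIRST of a nullable right-hand side, so two nullable alternatives also conflict).

FIRST sets of the non-terminals at (or reachable through a nullable prefix from) the front of some alternative:
  FIRST(E) = { ';' }

Productions for Y:
  Y → n num: FIRST = { 'n' }
  Y → E E F: FIRST = { ';' }
  Y → num: FIRST = { 'num' }
E, F have only one production, so no FIRST/FIRST conflict is possible there.

All alternatives of each non-terminal have pairwise disjoint FIRST sets.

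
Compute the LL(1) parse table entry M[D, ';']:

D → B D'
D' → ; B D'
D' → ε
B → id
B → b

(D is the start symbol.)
Empty (error entry)

To find M[D, ';'], we find productions for D where ';' is in the predict set (PREDICT(N → α) = (FIRST(α) \ {ε}) ∪ (FOLLOW(N) if α ⇒* ε)).

Relevant sets:
  FIRST(B) = { 'b', 'id' }

D → B D': PREDICT = { 'b', 'id' }

M[D, ';'] is empty (no production applies)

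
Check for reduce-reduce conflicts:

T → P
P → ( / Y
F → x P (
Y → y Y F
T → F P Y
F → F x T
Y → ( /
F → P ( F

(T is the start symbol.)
No reduce-reduce conflicts

A reduce-reduce conflict occurs when an LR(0) state has two complete items [A → α .] and [B → β .] — both call for a reduction, and with no lookahead the parser cannot choose between them.

Augment with T' → T and build the canonical LR(0) collection (I0 = CLOSURE({[T' → . T]}), then GOTO on every symbol after a dot until no new states appear). It has 22 states:
  I0: { [F → . F x T], [F → . P ( F], [F → . x P (], [P → . ( / Y], [T → . F P Y], [T → . P], [T' → . T] }  — shift
  I1: { [P → ( . / Y] }  — shift
  I2: { [F → F . x T], [P → . ( / Y], [T → F . P Y] }  — shift
  I3: { [F → P . ( F], [T → P .] }  — shift, reduce
  I4: { [T' → T .] }  — accept
  I5: { [F → x . P (], [P → . ( / Y] }  — shift
  I6: { [F → x P . (] }  — shift
  I7: { [F → x P ( .] }  — reduce
  I8: { [F → . F x T], [F → . P ( F], [F → . x P (], [F → P ( . F], [P → . ( / Y] }  — shift
  I9: { [F → F . x T], [F → P ( F .] }  — shift, reduce
  I10: { [F → P . ( F] }  — shift
  I11: { [F → . F x T], [F → . P ( F], [F → . x P (], [F → F x . T], [P → . ( / Y], [T → . F P Y], [T → . P] }  — shift
  I12: { [F → F x T .] }  — reduce
  I13: { [T → F P . Y], [Y → . ( /], [Y → . y Y F] }  — shift
  I14: { [Y → ( . /] }  — shift
  I15: { [T → F P Y .] }  — reduce
  I16: { [Y → . ( /], [Y → . y Y F], [Y → y . Y F] }  — shift
  I17: { [F → . F x T], [F → . P ( F], [F → . x P (], [P → . ( / Y], [Y → y Y . F] }  — shift
  I18: { [F → F . x T], [Y → y Y F .] }  — shift, reduce
  I19: { [Y → ( / .] }  — reduce
  I20: { [P → ( / . Y], [Y → . ( /], [Y → . y Y F] }  — shift
  I21: { [P → ( / Y .] }  — reduce

No state contains more than one complete item.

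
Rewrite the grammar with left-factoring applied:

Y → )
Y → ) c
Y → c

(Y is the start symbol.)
Left-factoring transforms A → αβ₁ | αβ₂ into A → αA' and A' → β₁ | β₂
(α is the longest common prefix among the alternatives). Repeat until
no nonterminal has two alternatives with a common prefix.

Round 1: Y has alternatives sharing prefix ')'. Introduce Y': Y → ) Y'
  Add: Y' → ε
  Add: Y' → c

No remaining common prefixes — done.

Resulting grammar:
Y → ) Y'
Y' → ε
Y' → c
Y → c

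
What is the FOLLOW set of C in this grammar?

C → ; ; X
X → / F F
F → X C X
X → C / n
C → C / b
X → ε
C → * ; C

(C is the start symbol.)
C is the start symbol, so $ ∈ FOLLOW(C).
In F → X C X: C is followed by X, add FIRST(X) \ {ε} = { '*', '/', ';' }
  X is nullable, so also add FOLLOW(F)
In X → C / n: C is followed by '/' n, add FIRST('/' n) \ {ε} = { '/' }
In C → C / b: C is followed by '/' b, add FIRST('/' b) \ {ε} = { '/' }
In C → * ; C: C is at the end; this adds FOLLOW(C) to itself — nothing new

The FOLLOW sets referred to above (computed the same way, to a fixed point):
  FOLLOW(F) = { $, '*', '/', ';' }

Taking the union: FOLLOW(C) = { $, '*', '/', ';' }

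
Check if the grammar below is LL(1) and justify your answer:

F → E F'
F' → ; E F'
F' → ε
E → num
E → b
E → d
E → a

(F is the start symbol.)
A grammar is LL(1) if for each non-terminal N with multiple productions, the predict sets of those productions are pairwise disjoint, where PREDICT(N → α) = (FIRST(α) \ {ε}) ∪ (FOLLOW(N) if α ⇒* ε).

Relevant sets:
  FOLLOW(F') = { $ }

For F':
  PREDICT(F' → ';' E F') = { ';' }
  PREDICT(F' → ε) = { $ }
For E:
  PREDICT(E → num) = { 'num' }
  PREDICT(E → b) = { 'b' }
  PREDICT(E → d) = { 'd' }
  PREDICT(E → a) = { 'a' }
F has a single production, so nothing to check there.

All predict sets are disjoint. The grammar IS LL(1).

Answer: Yes, the grammar is LL(1).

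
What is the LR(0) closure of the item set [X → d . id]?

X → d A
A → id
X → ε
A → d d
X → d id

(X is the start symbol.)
{ [X → d . id] }

To compute CLOSURE, for each item [A → α.Bβ] where B is a non-terminal, add [B → .γ] for all productions B → γ; repeat for the newly added items until nothing changes.

Start with: [X → d . id]
The dot precedes the terminal id, so nothing is added.

CLOSURE = { [X → d . id] }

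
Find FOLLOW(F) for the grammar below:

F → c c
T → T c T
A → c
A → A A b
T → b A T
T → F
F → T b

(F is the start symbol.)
F is the start symbol, so $ ∈ FOLLOW(F).
In T → F: F is at the end, add FOLLOW(T)

The FOLLOW sets referred to above (computed the same way, to a fixed point):
  FOLLOW(T) = { 'b', 'c' }

Taking the union: FOLLOW(F) = { $, 'b', 'c' }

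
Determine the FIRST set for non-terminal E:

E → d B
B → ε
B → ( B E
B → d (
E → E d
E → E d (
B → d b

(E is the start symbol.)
To compute FIRST(E), examine every production with E on the left-hand side, reading each right-hand side left to right until a non-nullable symbol is reached.

From E → d B:
  - d is a terminal: add 'd' and stop
From E → E d:
  - E is the symbol being defined: contributes nothing new
    E is not nullable, so stop
From E → E d (:
  - E is the symbol being defined: contributes nothing new
    E is not nullable, so stop

Collecting: FIRST(E) = { 'd' }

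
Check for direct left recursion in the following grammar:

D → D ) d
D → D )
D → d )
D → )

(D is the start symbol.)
Yes, D is left-recursive

Direct left recursion occurs when N → N α for some non-terminal N (the right-hand side begins with the left-hand side itself).

D → D ) d: LEFT RECURSIVE (starts with D)
D → D ): LEFT RECURSIVE (starts with D)
D → d ): starts with d
D → ): starts with ')'

The grammar has direct left recursion on: D.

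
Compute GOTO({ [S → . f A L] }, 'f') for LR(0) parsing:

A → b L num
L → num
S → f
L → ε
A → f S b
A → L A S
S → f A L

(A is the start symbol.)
GOTO(I, 'f') = CLOSURE({ [A → αX.β] : [A → α.Xβ] ∈ I, X = 'f' })

Items with dot before 'f', with the dot advanced:
  [S → . f A L] → [S → f . A L]
Closure of the advanced items:
  [S → f . A L] has the dot before A: add [A → . b L num], [A → . f S b], [A → . L A S]
  [A → . L A S] has the dot before L: add [L → . num], [L → .]

GOTO = { [A → . L A S], [A → . b L num], [A → . f S b], [L → . num], [L → .], [S → f . A L] }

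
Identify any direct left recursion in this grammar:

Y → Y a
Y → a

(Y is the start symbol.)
Yes, Y is left-recursive

Direct left recursion occurs when N → N α for some non-terminal N (the right-hand side begins with the left-hand side itself).

Y → Y a: LEFT RECURSIVE (starts with Y)
Y → a: starts with a

The grammar has direct left recursion on: Y.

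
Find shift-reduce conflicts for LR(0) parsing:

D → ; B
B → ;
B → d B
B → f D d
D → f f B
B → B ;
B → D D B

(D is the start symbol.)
Yes — I5: [B → ; .] vs [B → . ;]; I6: [D → f f B .] vs [B → B . ;]; I16: [B → D D B .] vs [B → B . ;]; I18: [B → d B .] vs [B → B . ;]; I19: [D → ; B .] vs [B → B . ;]

Augment with D' → D and build the canonical LR(0) collection (I0 = CLOSURE({[D' → . D]}), then GOTO on every symbol after a dot until no new states appear). It has 20 states:
  I0: { [D → . ; B], [D → . f f B], [D' → . D] }  — shift
  I1: { [B → . ;], [B → . B ;], [B → . D D B], [B → . d B], [B → . f D d], [D → . ; B], [D → . f f B], [D → ; . B] }  — shift
  I2: { [D' → D .] }  — accept
  I3: { [D → f . f B] }  — shift
  I4: { [B → . ;], [B → . B ;], [B → . D D B], [B → . d B], [B → . f D d], [D → . ; B], [D → . f f B], [D → f f . B] }  — shift
  I5: { [B → . ;], [B → . B ;], [B → . D D B], [B → . d B], [B → . f D d], [B → ; .], [D → . ; B], [D → . f f B], [D → ; . B] }  — shift, reduce
  I6: { [B → B . ;], [D → f f B .] }  — shift, reduce
  I7: { [B → D . D B], [D → . ; B], [D → . f f B] }  — shift
  I8: { [B → . ;], [B → . B ;], [B → . D D B], [B → . d B], [B → . f D d], [B → d . B], [D → . ; B], [D → . f f B] }  — shift
  I9: { [B → f . D d], [D → . ; B], [D → . f f B], [D → f . f B] }  — shift
  I10: { [B → f D . d] }  — shift
  I11: { [B → . ;], [B → . B ;], [B → . D D B], [B → . d B], [B → . f D d], [D → . ; B], [D → . f f B], [D → f . f B], [D → f f . B] }  — shift
  I12: { [B → . ;], [B → . B ;], [B → . D D B], [B → . d B], [B → . f D d], [B → f . D d], [D → . ; B], [D → . f f B], [D → f . f B], [D → f f . B] }  — shift
  I13: { [B → D . D B], [B → f D . d], [D → . ; B], [D → . f f B] }  — shift
  I14: { [B → . ;], [B → . B ;], [B → . D D B], [B → . d B], [B → . f D d], [B → D D . B], [D → . ; B], [D → . f f B] }  — shift
  I15: { [B → f D d .] }  — reduce
  I16: { [B → B . ;], [B → D D B .] }  — shift, reduce
  I17: { [B → B ; .] }  — reduce
  I18: { [B → B . ;], [B → d B .] }  — shift, reduce
  I19: { [B → B . ;], [D → ; B .] }  — shift, reduce

I5 contains reduce item [B → ; .] and shift items [B → . ;], [B → . d B], [B → . f D d], [D → . ; B], [D → . f f B] — shift-reduce conflict.
I6 contains reduce item [D → f f B .] and shift item [B → B . ;] — shift-reduce conflict.
I16 contains reduce item [B → D D B .] and shift item [B → B . ;] — shift-reduce conflict.
I18 contains reduce item [B → d B .] and shift item [B → B . ;] — shift-reduce conflict.
I19 contains reduce item [D → ; B .] and shift item [B → B . ;] — shift-reduce conflict.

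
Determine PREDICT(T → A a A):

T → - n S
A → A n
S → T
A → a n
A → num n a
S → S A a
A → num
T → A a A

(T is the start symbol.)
{ 'a', 'num' }

PREDICT(T → A a A) = (FIRST(RHS) \ {ε}) ∪ (FOLLOW(T) if ε ∈ FIRST(RHS), i.e. RHS ⇒* ε)
FIRST(A) = { 'a', 'num' }
FIRST(A a A) = { 'a', 'num' }
ε ∉ FIRST(A a A), so FOLLOW(T) is not added.
PREDICT(T → A a A) = { 'a', 'num' }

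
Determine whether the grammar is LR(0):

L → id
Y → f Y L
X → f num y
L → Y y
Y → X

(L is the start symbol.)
A grammar is LR(0) if no state in the canonical LR(0) collection has:
  - both a shift item (dot before a terminal) and a complete item (shift-reduce conflict), or
  - two or more complete items (reduce-reduce conflict; the accept item [L' → L .] counts as a complete item here).

Augment with L' → L and build the canonical LR(0) collection (I0 = CLOSURE({[L' → . L]}), then GOTO on every symbol after a dot until no new states appear). It has 11 states:
  I0: { [L → . Y y], [L → . id], [L' → . L], [X → . f num y], [Y → . X], [Y → . f Y L] }  — shift
  I1: { [L' → L .] }  — accept
  I2: { [Y → X .] }  — reduce
  I3: { [L → Y . y] }  — shift
  I4: { [X → . f num y], [X → f . num y], [Y → . X], [Y → . f Y L], [Y → f . Y L] }  — shift
  I5: { [L → id .] }  — reduce
  I6: { [L → . Y y], [L → . id], [X → . f num y], [Y → . X], [Y → . f Y L], [Y → f Y . L] }  — shift
  I7: { [X → f num . y] }  — shift
  I8: { [X → f num y .] }  — reduce
  I9: { [Y → f Y L .] }  — reduce
  I10: { [L → Y y .] }  — reduce

Every state is either a pure shift/goto state or contains exactly one complete item and nothing to shift — no conflicts. The grammar is LR(0).

Answer: Yes, the grammar is LR(0)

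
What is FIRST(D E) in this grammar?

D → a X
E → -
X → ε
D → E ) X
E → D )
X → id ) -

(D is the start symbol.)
FIRST sets of the non-terminals involved (from the grammar, by fixed-point iteration):
  FIRST(D) = { '-', 'a' }

To compute FIRST(D E), process the symbols left to right:
Symbol D is a non-terminal. Add FIRST(D) \ {ε} = { '-', 'a' }
D is not nullable (ε ∉ FIRST(D)), so stop here.
FIRST(D E) = { '-', 'a' }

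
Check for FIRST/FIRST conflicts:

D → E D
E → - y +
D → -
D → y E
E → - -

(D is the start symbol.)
Yes. D → E D / D → '-' on { '-' }; E → '-' y '+' / E → '-' '-' on { '-' }

FIRST sets of the non-terminals at (or reachable through a nullable prefix from) the front of some alternative:
  FIRST(E) = { '-' }

Productions for D:
  D → E D: FIRST = { '-' }
  D → -: FIRST = { '-' }
  D → y E: FIRST = { 'y' }
Productions for E:
  E → - y +: FIRST = { '-' }
  E → - -: FIRST = { '-' }

Conflict for D: D → E D and D → -
  Overlap: { '-' }
Conflict for E: E → - y + and E → - -
  Overlap: { '-' }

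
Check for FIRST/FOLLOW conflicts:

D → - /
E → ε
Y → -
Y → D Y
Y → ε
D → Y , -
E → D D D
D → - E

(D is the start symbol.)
A FIRST/FOLLOW conflict occurs when a non-terminal N has a nullable alternative N → β (β ⇒* ε) and another alternative N → α with FIRST(α) ∩ FOLLOW(N) ≠ ∅: on such a lookahead the parser cannot decide between expanding α and letting N vanish via β.

Nullable non-terminals: E, Y.
FIRST sets used below: FIRST(D) = { ',', '-' }

E: nullable alternative(s) E → ε; FOLLOW(E) = { $, ',', '-' }
  E → ε: FIRST \ {ε} = { } — this is the only nullable alternative, skip
  E → D D D: FIRST \ {ε} = { ',', '-' } — overlaps FOLLOW(E) on { ',', '-' }: CONFLICT

Y: nullable alternative(s) Y → ε; FOLLOW(Y) = { ',' }
  Y → -: FIRST \ {ε} = { '-' } — disjoint from FOLLOW(Y)
  Y → D Y: FIRST \ {ε} = { ',', '-' } — overlaps FOLLOW(Y) on { ',' }: CONFLICT
  Y → ε: FIRST \ {ε} = { } — this is the only nullable alternative, skip

D has no nullable alternative, so no FIRST/FOLLOW check is needed there.

So the grammar has 2 FIRST/FOLLOW conflicts (marked CONFLICT above).

Answer: Yes. E → D D D with FOLLOW(E) on { ',', '-' }; Y → D Y with FOLLOW(Y) on { ',' }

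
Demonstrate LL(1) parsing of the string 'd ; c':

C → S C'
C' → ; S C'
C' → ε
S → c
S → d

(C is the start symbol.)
LL(1) parsing maintains a stack (initially the start symbol over $) and the input. At each step: if the stack top is a terminal, match it against the current input token; if it is a non-terminal N, replace it with the RHS of M[N, lookahead] (the unique production whose predict set contains the lookahead).

Stack is shown with the top on the left.

Stack     Input    Action
-------------------------
C $       d ; c $  output C → S C'
S C' $    d ; c $  output S → d
d C' $    d ; c $  match 'd'
C' $      ; c $    output C' → ; S C'
; S C' $  ; c $    match ';'
S C' $    c $      output S → c
c C' $    c $      match 'c'
C' $      $        output C' → ε
$         $        accept

The string is accepted.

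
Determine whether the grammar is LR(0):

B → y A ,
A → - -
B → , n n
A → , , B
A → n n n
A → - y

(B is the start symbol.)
Yes, the grammar is LR(0)

A grammar is LR(0) if no state in the canonical LR(0) collection has:
  - both a shift item (dot before a terminal) and a complete item (shift-reduce conflict), or
  - two or more complete items (reduce-reduce conflict; the accept item [B' → B .] counts as a complete item here).

Augment with B' → B and build the canonical LR(0) collection (I0 = CLOSURE({[B' → . B]}), then GOTO on every symbol after a dot until no new states appear). It has 17 states:
  I0: { [B → . , n n], [B → . y A ,], [B' → . B] }  — shift
  I1: { [B → , . n n] }  — shift
  I2: { [B' → B .] }  — accept
  I3: { [A → . , , B], [A → . - -], [A → . - y], [A → . n n n], [B → y . A ,] }  — shift
  I4: { [A → , . , B] }  — shift
  I5: { [A → - . -], [A → - . y] }  — shift
  I6: { [B → y A . ,] }  — shift
  I7: { [A → n . n n] }  — shift
  I8: { [A → n n . n] }  — shift
  I9: { [A → n n n .] }  — reduce
  I10: { [B → y A , .] }  — reduce
  I11: { [A → - - .] }  — reduce
  I12: { [A → - y .] }  — reduce
  I13: { [A → , , . B], [B → . , n n], [B → . y A ,] }  — shift
  I14: { [A → , , B .] }  — reduce
  I15: { [B → , n . n] }  — shift
  I16: { [B → , n n .] }  — reduce

Every state is either a pure shift/goto state or contains exactly one complete item and nothing to shift — no conflicts. The grammar is LR(0).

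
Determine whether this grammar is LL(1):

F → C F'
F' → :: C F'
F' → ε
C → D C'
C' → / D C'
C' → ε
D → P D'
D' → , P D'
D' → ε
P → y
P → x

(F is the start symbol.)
Yes, the grammar is LL(1).

Relevant sets:
  FOLLOW(F') = { $ }
  FOLLOW(C') = { $, '::' }
  FOLLOW(D') = { $, '/', '::' }

For F':
  PREDICT(F' → :: C F') = { '::' }
  PREDICT(F' → ε) = { $ }
For C':
  PREDICT(C' → '/' D C') = { '/' }
  PREDICT(C' → ε) = { $, '::' }
For D':
  PREDICT(D' → ',' P D') = { ',' }
  PREDICT(D' → ε) = { $, '/', '::' }
For P:
  PREDICT(P → y) = { 'y' }
  PREDICT(P → x) = { 'x' }
F, C, D have a single production, so nothing to check there.

All predict sets are disjoint. The grammar IS LL(1).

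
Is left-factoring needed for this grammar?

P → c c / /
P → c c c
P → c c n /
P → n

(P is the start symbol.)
Left-factoring is needed when two productions for the same non-terminal
share a common prefix on the right-hand side.

Productions for P:
  P → c c / /
  P → c c c
  P → c c n /
  P → n

Found common prefix 'c c' in productions for P

Answer: Yes, P has productions with common prefix 'c c'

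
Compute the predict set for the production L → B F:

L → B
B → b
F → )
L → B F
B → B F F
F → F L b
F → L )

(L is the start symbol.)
PREDICT(L → B F) = (FIRST(RHS) \ {ε}) ∪ (FOLLOW(L) if ε ∈ FIRST(RHS), i.e. RHS ⇒* ε)
FIRST(B) = { 'b' }
FIRST(B F) = { 'b' }
ε ∉ FIRST(B F), so FOLLOW(L) is not added.
PREDICT(L → B F) = { 'b' }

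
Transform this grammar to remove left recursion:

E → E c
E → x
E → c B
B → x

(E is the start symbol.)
E → x E'
E → c B E'
E' → c E'
E' → ε
B → x

E is directly left-recursive. The standard transformation for
  A → A α₁ | ... | A α_m | β₁ | ... | β_n
is
  A  → β₁ A' | ... | β_n A'
  A' → α₁ A' | ... | α_m A' | ε

E → x becomes E → x E'
E → c B becomes E → c B E'
E → E c becomes E' → c E'
Add E' → ε

Productions for other non-terminals are unchanged:
  B → x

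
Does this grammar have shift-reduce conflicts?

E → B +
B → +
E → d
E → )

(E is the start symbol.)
No shift-reduce conflicts

Augment with E' → E and build the canonical LR(0) collection (I0 = CLOSURE({[E' → . E]}), then GOTO on every symbol after a dot until no new states appear). It has 7 states:
  I0: { [B → . +], [E → . )], [E → . B +], [E → . d], [E' → . E] }  — shift
  I1: { [E → ) .] }  — reduce
  I2: { [B → + .] }  — reduce
  I3: { [E → B . +] }  — shift
  I4: { [E' → E .] }  — accept
  I5: { [E → d .] }  — reduce
  I6: { [E → B + .] }  — reduce

No state contains both a complete item and a shift item.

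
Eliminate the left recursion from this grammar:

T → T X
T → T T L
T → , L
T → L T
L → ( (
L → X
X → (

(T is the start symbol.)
T → , L T'
T → L T T'
T' → X T'
T' → T L T'
T' → ε
L → ( (
L → X
X → (

T is directly left-recursive. The standard transformation for
  A → A α₁ | ... | A α_m | β₁ | ... | β_n
is
  A  → β₁ A' | ... | β_n A'
  A' → α₁ A' | ... | α_m A' | ε

T → , L becomes T → , L T'
T → L T becomes T → L T T'
T → T X becomes T' → X T'
T → T T L becomes T' → T L T'
Add T' → ε

Productions for other non-terminals are unchanged:
  L → ( (
  L → X
  X → (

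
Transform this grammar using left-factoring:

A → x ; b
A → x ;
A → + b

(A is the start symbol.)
A → x ; A'
A' → b
A' → ε
A → + b

Left-factoring transforms A → αβ₁ | αβ₂ into A → αA' and A' → β₁ | β₂
(α is the longest common prefix among the alternatives). Repeat until
no nonterminal has two alternatives with a common prefix.

Round 1: A has alternatives sharing prefix 'x ;'. Introduce A': A → x ; A'
  Add: A' → b
  Add: A' → ε

No remaining common prefixes — done.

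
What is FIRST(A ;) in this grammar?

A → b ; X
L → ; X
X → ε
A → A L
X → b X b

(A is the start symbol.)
{ 'b' }

FIRST sets of the non-terminals involved (from the grammar, by fixed-point iteration):
  FIRST(A) = { 'b' }

To compute FIRST(A ;), process the symbols left to right:
Symbol A is a non-terminal. Add FIRST(A) \ {ε} = { 'b' }
A is not nullable (ε ∉ FIRST(A)), so stop here.
FIRST(A ;) = { 'b' }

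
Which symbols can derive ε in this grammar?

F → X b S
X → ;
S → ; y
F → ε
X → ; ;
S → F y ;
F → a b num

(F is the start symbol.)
{ 'F' }

A non-terminal is nullable if it can derive ε (the empty string): either it has an ε-production, or it has a production whose right-hand side consists entirely of nullable non-terminals.

ε-productions: F → ε
So F is immediately nullable.
No further non-terminal can be added: every production for the remaining non-terminals contains a terminal or a non-nullable non-terminal.
Nullable = { 'F' }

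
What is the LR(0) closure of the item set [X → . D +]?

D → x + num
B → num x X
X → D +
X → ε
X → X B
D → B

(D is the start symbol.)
To compute CLOSURE, for each item [A → α.Bβ] where B is a non-terminal, add [B → .γ] for all productions B → γ; repeat for the newly added items until nothing changes.

Start with: [X → . D +]
  [X → . D +] has the dot before D: add [D → . x + num], [D → . B]
  [D → . B] has the dot before B: add [B → . num x X]
No further items can be added.

CLOSURE = { [B → . num x X], [D → . B], [D → . x + num], [X → . D +] }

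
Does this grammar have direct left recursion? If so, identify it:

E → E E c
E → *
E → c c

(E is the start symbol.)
Yes, E is left-recursive

Direct left recursion occurs when N → N α for some non-terminal N (the right-hand side begins with the left-hand side itself).

E → E E c: LEFT RECURSIVE (starts with E)
E → *: starts with '*'
E → c c: starts with c

The grammar has direct left recursion on: E.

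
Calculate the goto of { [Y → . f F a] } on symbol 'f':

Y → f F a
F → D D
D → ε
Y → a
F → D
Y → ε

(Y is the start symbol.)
{ [D → .], [F → . D D], [F → . D], [Y → f . F a] }

GOTO(I, 'f') = CLOSURE({ [A → αX.β] : [A → α.Xβ] ∈ I, X = 'f' })

Items with dot before 'f', with the dot advanced:
  [Y → . f F a] → [Y → f . F a]
Closure of the advanced items:
  [Y → f . F a] has the dot before F: add [F → . D D], [F → . D]
  [F → . D D] has the dot before D: add [D → .]

GOTO = { [D → .], [F → . D D], [F → . D], [Y → f . F a] }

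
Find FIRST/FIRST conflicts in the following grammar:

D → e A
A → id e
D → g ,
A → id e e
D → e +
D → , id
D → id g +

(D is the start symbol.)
A FIRST/FIRST conflict occurs when two productions N → α and N → β for the same non-terminal have FIRST(α) ∩ FIRST(β) ≠ ∅ (with ε ∈ FIRST of a nullable right-hand side, so two nullable alternatives also conflict).

Productions for D:
  D → e A: FIRST = { 'e' }
  D → g ,: FIRST = { 'g' }
  D → e +: FIRST = { 'e' }
  D → , id: FIRST = { ',' }
  D → id g +: FIRST = { 'id' }
Productions for A:
  A → id e: FIRST = { 'id' }
  A → id e e: FIRST = { 'id' }

Conflict for D: D → e A and D → e +
  Overlap: { 'e' }
Conflict for A: A → id e and A → id e e
  Overlap: { 'id' }

Answer: Yes. D → e A / D → e '+' on { 'e' }; A → id e / A → id e e on { 'id' }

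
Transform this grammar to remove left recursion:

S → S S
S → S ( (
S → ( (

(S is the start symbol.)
S → ( ( S'
S' → S S'
S' → ( ( S'
S' → ε

S is directly left-recursive. The standard transformation for
  A → A α₁ | ... | A α_m | β₁ | ... | β_n
is
  A  → β₁ A' | ... | β_n A'
  A' → α₁ A' | ... | α_m A' | ε

S → ( ( becomes S → ( ( S'
S → S S becomes S' → S S'
S → S ( ( becomes S' → ( ( S'
Add S' → ε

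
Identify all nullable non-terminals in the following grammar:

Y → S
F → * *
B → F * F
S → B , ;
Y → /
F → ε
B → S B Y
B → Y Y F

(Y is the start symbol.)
A non-terminal is nullable if it can derive ε (the empty string): either it has an ε-production, or it has a production whose right-hand side consists entirely of nullable non-terminals.

ε-productions: F → ε
So F is immediately nullable.
No further non-terminal can be added: every production for the remaining non-terminals contains a terminal or a non-nullable non-terminal.
Nullable = { 'F' }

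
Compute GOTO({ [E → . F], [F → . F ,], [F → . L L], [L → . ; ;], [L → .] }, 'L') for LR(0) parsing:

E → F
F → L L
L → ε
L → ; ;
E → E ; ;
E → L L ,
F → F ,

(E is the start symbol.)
GOTO(I, 'L') = CLOSURE({ [A → αX.β] : [A → α.Xβ] ∈ I, X = 'L' })

Items with dot before 'L', with the dot advanced:
  [F → . L L] → [F → L . L]
Closure of the advanced items:
  [F → L . L] has the dot before L: add [L → .], [L → . ; ;]

GOTO = { [F → L . L], [L → . ; ;], [L → .] }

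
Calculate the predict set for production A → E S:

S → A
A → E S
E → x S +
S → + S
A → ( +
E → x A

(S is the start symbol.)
{ 'x' }

PREDICT(A → E S) = (FIRST(RHS) \ {ε}) ∪ (FOLLOW(A) if ε ∈ FIRST(RHS), i.e. RHS ⇒* ε)
FIRST(E) = { 'x' }
FIRST(E S) = { 'x' }
ε ∉ FIRST(E S), so FOLLOW(A) is not added.
PREDICT(A → E S) = { 'x' }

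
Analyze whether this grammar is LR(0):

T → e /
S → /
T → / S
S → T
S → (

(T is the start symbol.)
A grammar is LR(0) if no state in the canonical LR(0) collection has:
  - both a shift item (dot before a terminal) and a complete item (shift-reduce conflict), or
  - two or more complete items (reduce-reduce conflict; the accept item [T' → T .] counts as a complete item here).

Augment with T' → T and build the canonical LR(0) collection (I0 = CLOSURE({[T' → . T]}), then GOTO on every symbol after a dot until no new states appear). It has 9 states:
  I0: { [T → . / S], [T → . e /], [T' → . T] }  — shift
  I1: { [S → . (], [S → . /], [S → . T], [T → . / S], [T → . e /], [T → / . S] }  — shift
  I2: { [T' → T .] }  — accept
  I3: { [T → e . /] }  — shift
  I4: { [T → e / .] }  — reduce
  I5: { [S → ( .] }  — reduce
  I6: { [S → . (], [S → . /], [S → . T], [S → / .], [T → . / S], [T → . e /], [T → / . S] }  — shift, reduce
  I7: { [T → / S .] }  — reduce
  I8: { [S → T .] }  — reduce

Conflict in state I6:
  Shift-reduce conflict between [S → / .] and [S → . (]
So the grammar is NOT LR(0).

Answer: No. Shift-reduce conflict between [S → / .] and [S → . (]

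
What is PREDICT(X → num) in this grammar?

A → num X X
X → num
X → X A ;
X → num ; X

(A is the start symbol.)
PREDICT(X → num) = (FIRST(RHS) \ {ε}) ∪ (FOLLOW(X) if ε ∈ FIRST(RHS), i.e. RHS ⇒* ε)
FIRST(num) = { 'num' }
ε ∉ FIRST(num), so FOLLOW(X) is not added.
PREDICT(X → num) = { 'num' }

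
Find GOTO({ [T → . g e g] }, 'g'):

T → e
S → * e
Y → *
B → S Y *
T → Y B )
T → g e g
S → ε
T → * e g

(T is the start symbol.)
{ [T → g . e g] }

GOTO(I, 'g') = CLOSURE({ [A → αX.β] : [A → α.Xβ] ∈ I, X = 'g' })

Items with dot before 'g', with the dot advanced:
  [T → . g e g] → [T → g . e g]
Closure adds nothing (no advanced item has the dot before a non-terminal).

GOTO = { [T → g . e g] }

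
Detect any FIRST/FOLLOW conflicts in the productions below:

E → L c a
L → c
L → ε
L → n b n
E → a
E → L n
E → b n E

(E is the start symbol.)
Yes. L → c with FOLLOW(L) on { 'c' }; L → n b n with FOLLOW(L) on { 'n' }

Nullable non-terminals: L.

L: nullable alternative(s) L → ε; FOLLOW(L) = { 'c', 'n' }
  L → c: FIRST \ {ε} = { 'c' } — overlaps FOLLOW(L) on { 'c' }: CONFLICT
  L → ε: FIRST \ {ε} = { } — this is the only nullable alternative, skip
  L → n b n: FIRST \ {ε} = { 'n' } — overlaps FOLLOW(L) on { 'n' }: CONFLICT

E has no nullable alternative, so no FIRST/FOLLOW check is needed there.

So the grammar has 2 FIRST/FOLLOW conflicts (marked CONFLICT above).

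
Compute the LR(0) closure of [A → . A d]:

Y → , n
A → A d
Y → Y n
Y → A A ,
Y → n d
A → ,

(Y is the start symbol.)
To compute CLOSURE, for each item [A → α.Bβ] where B is a non-terminal, add [B → .γ] for all productions B → γ; repeat for the newly added items until nothing changes.

Start with: [A → . A d]
  [A → . A d] has the dot before A: add [A → . ,]
No further items can be added.

CLOSURE = { [A → . ,], [A → . A d] }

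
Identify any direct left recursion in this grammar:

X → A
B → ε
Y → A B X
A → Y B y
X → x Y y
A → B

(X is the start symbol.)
X → A: starts with A
B → ε: starts with ε
Y → A B X: starts with A
A → Y B y: starts with Y
X → x Y y: starts with x
A → B: starts with B

No direct left recursion found.

Answer: No direct left recursion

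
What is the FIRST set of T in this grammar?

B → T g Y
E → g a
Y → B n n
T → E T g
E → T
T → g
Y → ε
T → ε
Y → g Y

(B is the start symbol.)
{ 'g', ε }

To compute FIRST(T), examine every production with T on the left-hand side, reading each right-hand side left to right until a non-nullable symbol is reached.

FIRST sets of the other non-terminals involved (by the same procedure, iterated to a fixed point):
  FIRST(E) = { 'g', ε }

From T → E T g:
  - E is a non-terminal: add FIRST(E) \ {ε} = { 'g' }
    E is nullable, so continue to the next symbol
  - T is the symbol being defined: contributes nothing new
    T is nullable, so continue to the next symbol
  - g is a terminal: add 'g' and stop
From T → g:
  - g is a terminal: add 'g' and stop
From T → ε:
  - ε-production, so ε ∈ FIRST(T)

Collecting: FIRST(T) = { 'g', ε }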